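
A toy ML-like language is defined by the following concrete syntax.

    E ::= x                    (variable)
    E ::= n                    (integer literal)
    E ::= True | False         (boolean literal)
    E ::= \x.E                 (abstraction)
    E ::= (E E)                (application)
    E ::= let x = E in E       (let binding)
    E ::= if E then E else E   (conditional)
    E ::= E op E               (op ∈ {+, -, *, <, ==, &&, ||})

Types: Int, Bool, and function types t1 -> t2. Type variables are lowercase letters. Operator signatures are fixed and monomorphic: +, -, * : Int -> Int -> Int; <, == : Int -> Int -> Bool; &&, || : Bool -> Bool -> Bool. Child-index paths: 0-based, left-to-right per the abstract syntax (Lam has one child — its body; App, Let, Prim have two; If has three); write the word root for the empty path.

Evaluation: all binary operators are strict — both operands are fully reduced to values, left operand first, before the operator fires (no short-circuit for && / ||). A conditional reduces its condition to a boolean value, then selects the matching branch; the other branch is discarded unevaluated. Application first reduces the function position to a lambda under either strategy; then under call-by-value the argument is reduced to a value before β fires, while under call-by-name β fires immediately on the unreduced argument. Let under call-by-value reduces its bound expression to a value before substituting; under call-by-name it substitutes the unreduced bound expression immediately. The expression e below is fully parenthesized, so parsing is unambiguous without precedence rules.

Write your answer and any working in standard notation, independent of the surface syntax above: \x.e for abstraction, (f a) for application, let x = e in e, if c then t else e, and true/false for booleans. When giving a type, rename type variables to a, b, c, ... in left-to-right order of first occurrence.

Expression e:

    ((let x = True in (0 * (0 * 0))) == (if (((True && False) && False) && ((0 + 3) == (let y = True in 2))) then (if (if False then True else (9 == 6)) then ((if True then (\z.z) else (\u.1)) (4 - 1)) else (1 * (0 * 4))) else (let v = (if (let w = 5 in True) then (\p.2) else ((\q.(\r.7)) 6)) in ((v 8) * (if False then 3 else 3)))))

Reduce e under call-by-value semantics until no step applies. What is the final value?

Answer: false

Working:
step 0: ((let x = true in (0 * (0 * 0))) == (if (((true && false) && false) && ((0 + 3) == (let y = true in 2))) then (if (if false then true else (9 == 6)) then ((if true then (\z.z) else (\u.1)) (4 - 1)) else (1 * (0 * 4))) else (let v = (if (let w = 5 in true) then (\p.2) else ((\q.(\r.7)) 6)) in ((v 8) * (if false then 3 else 3)))))
step 1: [let@0] ((0 * (0 * 0)) == (if (((true && false) && false) && ((0 + 3) == (let y = true in 2))) then (if (if false then true else (9 == 6)) then ((if true then (\z.z) else (\u.1)) (4 - 1)) else (1 * (0 * 4))) else (let v = (if (let w = 5 in true) then (\p.2) else ((\q.(\r.7)) 6)) in ((v 8) * (if false then 3 else 3)))))
step 2: [delta@0.1] ((0 * 0) == (if (((true && false) && false) && ((0 + 3) == (let y = true in 2))) then (if (if false then true else (9 == 6)) then ((if true then (\z.z) else (\u.1)) (4 - 1)) else (1 * (0 * 4))) else (let v = (if (let w = 5 in true) then (\p.2) else ((\q.(\r.7)) 6)) in ((v 8) * (if false then 3 else 3)))))
step 3: [delta@0] (0 == (if (((true && false) && false) && ((0 + 3) == (let y = true in 2))) then (if (if false then true else (9 == 6)) then ((if true then (\z.z) else (\u.1)) (4 - 1)) else (1 * (0 * 4))) else (let v = (if (let w = 5 in true) then (\p.2) else ((\q.(\r.7)) 6)) in ((v 8) * (if false then 3 else 3)))))
step 4: [delta@1.0.0.0] (0 == (if ((false && false) && ((0 + 3) == (let y = true in 2))) then (if (if false then true else (9 == 6)) then ((if true then (\z.z) else (\u.1)) (4 - 1)) else (1 * (0 * 4))) else (let v = (if (let w = 5 in true) then (\p.2) else ((\q.(\r.7)) 6)) in ((v 8) * (if false then 3 else 3)))))
step 5: [delta@1.0.0] (0 == (if (false && ((0 + 3) == (let y = true in 2))) then (if (if false then true else (9 == 6)) then ((if true then (\z.z) else (\u.1)) (4 - 1)) else (1 * (0 * 4))) else (let v = (if (let w = 5 in true) then (\p.2) else ((\q.(\r.7)) 6)) in ((v 8) * (if false then 3 else 3)))))
step 6: [delta@1.0.1.0] (0 == (if (false && (3 == (let y = true in 2))) then (if (if false then true else (9 == 6)) then ((if true then (\z.z) else (\u.1)) (4 - 1)) else (1 * (0 * 4))) else (let v = (if (let w = 5 in true) then (\p.2) else ((\q.(\r.7)) 6)) in ((v 8) * (if false then 3 else 3)))))
step 7: [let@1.0.1.1] (0 == (if (false && (3 == 2)) then (if (if false then true else (9 == 6)) then ((if true then (\z.z) else (\u.1)) (4 - 1)) else (1 * (0 * 4))) else (let v = (if (let w = 5 in true) then (\p.2) else ((\q.(\r.7)) 6)) in ((v 8) * (if false then 3 else 3)))))
step 8: [delta@1.0.1] (0 == (if (false && false) then (if (if false then true else (9 == 6)) then ((if true then (\z.z) else (\u.1)) (4 - 1)) else (1 * (0 * 4))) else (let v = (if (let w = 5 in true) then (\p.2) else ((\q.(\r.7)) 6)) in ((v 8) * (if false then 3 else 3)))))
step 9: [delta@1.0] (0 == (if false then (if (if false then true else (9 == 6)) then ((if true then (\z.z) else (\u.1)) (4 - 1)) else (1 * (0 * 4))) else (let v = (if (let w = 5 in true) then (\p.2) else ((\q.(\r.7)) 6)) in ((v 8) * (if false then 3 else 3)))))
step 10: [if@1] (0 == (let v = (if (let w = 5 in true) then (\p.2) else ((\q.(\r.7)) 6)) in ((v 8) * (if false then 3 else 3))))
step 11: [let@1.0.0] (0 == (let v = (if true then (\p.2) else ((\q.(\r.7)) 6)) in ((v 8) * (if false then 3 else 3))))
step 12: [if@1.0] (0 == (let v = (\p.2) in ((v 8) * (if false then 3 else 3))))
step 13: [let@1] (0 == (((\p.2) 8) * (if false then 3 else 3)))
step 14: [beta@1.0] (0 == (2 * (if false then 3 else 3)))
step 15: [if@1.1] (0 == (2 * 3))
step 16: [delta@1] (0 == 6)
step 17: [delta@root] false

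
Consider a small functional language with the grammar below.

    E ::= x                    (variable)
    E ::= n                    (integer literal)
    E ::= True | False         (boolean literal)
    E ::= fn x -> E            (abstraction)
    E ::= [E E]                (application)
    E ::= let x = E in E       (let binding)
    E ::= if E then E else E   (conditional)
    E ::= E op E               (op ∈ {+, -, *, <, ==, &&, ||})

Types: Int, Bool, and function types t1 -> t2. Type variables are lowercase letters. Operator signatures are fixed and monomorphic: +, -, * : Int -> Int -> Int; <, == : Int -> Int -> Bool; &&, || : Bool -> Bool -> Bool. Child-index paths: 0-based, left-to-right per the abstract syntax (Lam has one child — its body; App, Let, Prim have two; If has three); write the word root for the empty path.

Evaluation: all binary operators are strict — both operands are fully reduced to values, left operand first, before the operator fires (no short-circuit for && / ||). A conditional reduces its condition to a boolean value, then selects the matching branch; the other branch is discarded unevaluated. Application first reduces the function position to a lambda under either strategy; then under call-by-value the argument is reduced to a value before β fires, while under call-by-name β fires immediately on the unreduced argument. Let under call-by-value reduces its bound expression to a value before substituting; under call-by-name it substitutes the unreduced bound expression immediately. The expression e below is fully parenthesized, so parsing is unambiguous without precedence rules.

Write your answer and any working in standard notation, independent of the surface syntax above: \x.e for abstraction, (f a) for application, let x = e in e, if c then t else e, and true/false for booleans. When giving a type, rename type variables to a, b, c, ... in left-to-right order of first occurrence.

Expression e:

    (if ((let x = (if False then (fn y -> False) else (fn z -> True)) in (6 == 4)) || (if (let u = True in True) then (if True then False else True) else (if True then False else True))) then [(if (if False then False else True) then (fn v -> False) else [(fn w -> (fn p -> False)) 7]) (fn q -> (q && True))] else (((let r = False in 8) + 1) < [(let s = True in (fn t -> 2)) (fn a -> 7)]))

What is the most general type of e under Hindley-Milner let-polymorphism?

Answer: Bool

Trace:
  unify Bool ~ Bool
\y._ : a -> Bool
\z._ : b -> Bool
  unify a -> Bool ~ b -> Bool
  unify a ~ b
  unify Bool ~ Bool
let x : forall. b -> Bool
  unify Int ~ Int
  unify Int ~ Int
  unify Bool ~ Bool
let u : Bool
  unify Bool ~ Bool
  unify Bool ~ Bool
  unify Bool ~ Bool
  unify Bool ~ Bool
  unify Bool ~ Bool
  unify Bool ~ Bool
  unify Bool ~ Bool
  unify Bool ~ Bool
  unify Bool ~ Bool
  unify Bool ~ Bool
  unify Bool ~ Bool
\v._ : c -> Bool
\p._ : e -> Bool
\w._ : d -> e -> Bool
  unify d -> e -> Bool ~ Int -> f
  unify d ~ Int
  unify e -> Bool ~ f
_ _ : e -> Bool
  unify c -> Bool ~ e -> Bool
  unify c ~ e
  unify Bool ~ Bool
q : g
  unify g ~ Bool
  unify Bool ~ Bool
\q._ : Bool -> Bool
  unify e -> Bool ~ (Bool -> Bool) -> h
  unify e ~ Bool -> Bool
  unify Bool ~ h
_ _ : Bool
let r : Bool
  unify Int ~ Int
  unify Int ~ Int
  unify Int ~ Int
let s : Bool
\t._ : i -> Int
\a._ : j -> Int
  unify i -> Int ~ (j -> Int) -> k
  unify i ~ j -> Int
  unify Int ~ k
_ _ : Int
  unify Int ~ Int
  unify Bool ~ Bool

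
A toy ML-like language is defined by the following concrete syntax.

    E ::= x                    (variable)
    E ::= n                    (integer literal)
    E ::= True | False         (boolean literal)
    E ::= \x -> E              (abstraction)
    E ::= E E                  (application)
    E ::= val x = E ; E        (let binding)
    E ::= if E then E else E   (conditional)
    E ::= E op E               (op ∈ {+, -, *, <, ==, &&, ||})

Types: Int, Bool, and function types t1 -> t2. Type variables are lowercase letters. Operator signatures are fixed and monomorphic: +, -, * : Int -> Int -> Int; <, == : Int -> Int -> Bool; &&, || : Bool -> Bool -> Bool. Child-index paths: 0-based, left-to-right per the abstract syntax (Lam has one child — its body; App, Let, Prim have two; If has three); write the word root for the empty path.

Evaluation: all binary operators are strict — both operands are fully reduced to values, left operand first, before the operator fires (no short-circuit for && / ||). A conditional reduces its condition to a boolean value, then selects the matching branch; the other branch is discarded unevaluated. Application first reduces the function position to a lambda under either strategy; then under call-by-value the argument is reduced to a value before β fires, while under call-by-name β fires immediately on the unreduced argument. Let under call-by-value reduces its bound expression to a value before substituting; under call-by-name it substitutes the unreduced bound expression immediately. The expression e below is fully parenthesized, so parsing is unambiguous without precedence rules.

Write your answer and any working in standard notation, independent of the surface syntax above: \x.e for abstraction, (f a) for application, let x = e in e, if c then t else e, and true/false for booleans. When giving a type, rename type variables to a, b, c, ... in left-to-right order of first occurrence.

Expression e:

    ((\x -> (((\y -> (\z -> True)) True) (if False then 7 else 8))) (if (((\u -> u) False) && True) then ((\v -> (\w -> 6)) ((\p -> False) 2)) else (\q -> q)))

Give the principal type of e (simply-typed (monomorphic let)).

Working:
\z._ : c -> Bool
\y._ : b -> c -> Bool
  unify b -> c -> Bool ~ Bool -> d
  unify b ~ Bool
  unify c -> Bool ~ d
_ _ : c -> Bool
  unify Bool ~ Bool
  unify Int ~ Int
  unify c -> Bool ~ Int -> e
  unify c ~ Int
  unify Bool ~ e
_ _ : Bool
\x._ : a -> Bool
u : f
\u._ : f -> f
  unify f -> f ~ Bool -> g
  unify f ~ Bool
  unify Bool ~ g
_ _ : Bool
  unify Bool ~ Bool
  unify Bool ~ Bool
  unify Bool ~ Bool
\w._ : i -> Int
\v._ : h -> i -> Int
\p._ : j -> Bool
  unify j -> Bool ~ Int -> k
  unify j ~ Int
  unify Bool ~ k
_ _ : Bool
  unify h -> i -> Int ~ Bool -> l
  unify h ~ Bool
  unify i -> Int ~ l
_ _ : i -> Int
q : m
\q._ : m -> m
  unify i -> Int ~ m -> m
  unify i ~ m
  unify Int ~ m
  unify a -> Bool ~ (Int -> Int) -> n
  unify a ~ Int -> Int
  unify Bool ~ n
_ _ : Bool

Answer: Bool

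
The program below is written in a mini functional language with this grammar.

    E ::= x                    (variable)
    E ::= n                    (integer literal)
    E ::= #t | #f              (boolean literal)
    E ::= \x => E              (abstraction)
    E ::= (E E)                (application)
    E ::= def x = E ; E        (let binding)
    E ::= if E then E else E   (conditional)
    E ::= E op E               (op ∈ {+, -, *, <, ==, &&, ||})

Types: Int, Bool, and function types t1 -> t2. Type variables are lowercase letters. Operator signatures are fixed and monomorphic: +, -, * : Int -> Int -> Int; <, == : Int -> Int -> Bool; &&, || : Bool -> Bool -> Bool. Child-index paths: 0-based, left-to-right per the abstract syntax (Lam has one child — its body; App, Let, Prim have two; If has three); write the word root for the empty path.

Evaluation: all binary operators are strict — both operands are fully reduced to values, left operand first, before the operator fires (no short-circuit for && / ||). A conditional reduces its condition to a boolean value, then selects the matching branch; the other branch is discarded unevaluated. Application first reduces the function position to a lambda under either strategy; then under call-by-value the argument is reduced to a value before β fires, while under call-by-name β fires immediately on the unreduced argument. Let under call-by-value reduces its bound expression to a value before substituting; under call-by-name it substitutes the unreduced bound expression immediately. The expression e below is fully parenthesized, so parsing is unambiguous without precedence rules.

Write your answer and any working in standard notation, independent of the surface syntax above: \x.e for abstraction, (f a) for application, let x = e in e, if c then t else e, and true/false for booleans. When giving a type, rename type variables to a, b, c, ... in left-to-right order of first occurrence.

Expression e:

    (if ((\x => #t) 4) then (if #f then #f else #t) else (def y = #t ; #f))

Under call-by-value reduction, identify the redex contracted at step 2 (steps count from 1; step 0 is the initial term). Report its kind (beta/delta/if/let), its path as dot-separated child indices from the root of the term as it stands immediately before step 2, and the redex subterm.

Answer: if at root : (if true then (if false then false else true) else (let y = true in false))

Derivation:
step 0: (if ((\x.true) 4) then (if false then false else true) else (let y = true in false))
step 1: [beta@0] (if true then (if false then false else true) else (let y = true in false))
step 2: [if@root] (if false then false else true)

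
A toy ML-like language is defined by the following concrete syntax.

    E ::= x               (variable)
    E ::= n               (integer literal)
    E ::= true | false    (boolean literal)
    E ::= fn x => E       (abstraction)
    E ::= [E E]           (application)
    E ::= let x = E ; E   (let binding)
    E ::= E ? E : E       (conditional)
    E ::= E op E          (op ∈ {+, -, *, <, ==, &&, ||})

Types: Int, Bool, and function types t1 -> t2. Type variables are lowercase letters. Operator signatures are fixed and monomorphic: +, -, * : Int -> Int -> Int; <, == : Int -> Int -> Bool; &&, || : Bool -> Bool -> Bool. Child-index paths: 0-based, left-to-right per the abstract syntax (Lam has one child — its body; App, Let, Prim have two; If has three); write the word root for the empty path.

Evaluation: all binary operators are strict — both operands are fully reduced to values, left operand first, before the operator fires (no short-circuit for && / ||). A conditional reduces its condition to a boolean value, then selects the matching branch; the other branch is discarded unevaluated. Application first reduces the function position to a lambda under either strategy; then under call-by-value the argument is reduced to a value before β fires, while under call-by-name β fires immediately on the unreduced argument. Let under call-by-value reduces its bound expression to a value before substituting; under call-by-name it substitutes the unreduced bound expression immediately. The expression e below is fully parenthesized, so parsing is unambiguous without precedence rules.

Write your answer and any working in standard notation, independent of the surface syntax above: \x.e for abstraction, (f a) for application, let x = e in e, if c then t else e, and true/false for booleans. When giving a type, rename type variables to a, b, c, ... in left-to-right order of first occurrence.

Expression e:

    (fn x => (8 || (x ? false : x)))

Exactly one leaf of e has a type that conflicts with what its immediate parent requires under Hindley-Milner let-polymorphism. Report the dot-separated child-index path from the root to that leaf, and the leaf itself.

Answer: 0.0 : 8

Derivation:
  unify Int ~ Bool
  FAIL: mismatch Int ~ Bool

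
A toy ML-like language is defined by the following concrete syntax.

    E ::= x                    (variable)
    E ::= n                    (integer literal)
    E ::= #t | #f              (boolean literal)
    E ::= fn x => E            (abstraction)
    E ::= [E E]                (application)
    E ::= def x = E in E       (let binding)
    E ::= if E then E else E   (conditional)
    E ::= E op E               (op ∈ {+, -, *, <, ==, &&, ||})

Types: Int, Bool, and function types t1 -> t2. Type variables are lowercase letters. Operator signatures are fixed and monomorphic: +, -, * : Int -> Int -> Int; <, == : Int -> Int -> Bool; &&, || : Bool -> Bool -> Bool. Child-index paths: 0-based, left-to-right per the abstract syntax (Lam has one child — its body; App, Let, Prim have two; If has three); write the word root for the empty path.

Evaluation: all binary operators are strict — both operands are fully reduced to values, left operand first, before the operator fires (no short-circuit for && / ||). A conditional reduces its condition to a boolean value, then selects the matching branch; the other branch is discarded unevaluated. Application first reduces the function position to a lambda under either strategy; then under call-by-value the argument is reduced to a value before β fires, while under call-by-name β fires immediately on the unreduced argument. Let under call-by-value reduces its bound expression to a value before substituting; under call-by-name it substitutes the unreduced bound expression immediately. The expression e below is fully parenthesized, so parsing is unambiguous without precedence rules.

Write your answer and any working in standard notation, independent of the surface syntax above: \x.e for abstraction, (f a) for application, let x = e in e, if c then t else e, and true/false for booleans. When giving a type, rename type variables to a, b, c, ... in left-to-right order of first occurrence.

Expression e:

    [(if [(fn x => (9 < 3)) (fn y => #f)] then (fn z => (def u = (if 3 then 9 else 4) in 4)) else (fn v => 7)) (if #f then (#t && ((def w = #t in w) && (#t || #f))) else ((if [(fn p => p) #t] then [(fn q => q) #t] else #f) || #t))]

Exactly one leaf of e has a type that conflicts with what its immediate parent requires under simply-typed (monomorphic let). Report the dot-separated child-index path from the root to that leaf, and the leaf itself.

Derivation:
  unify Int ~ Int
  unify Int ~ Int
\x._ : a -> Bool
\y._ : b -> Bool
  unify a -> Bool ~ (b -> Bool) -> c
  unify a ~ b -> Bool
  unify Bool ~ c
_ _ : Bool
  unify Bool ~ Bool
  unify Int ~ Bool
  FAIL: mismatch Int ~ Bool

Answer: 0.1.0.0.0 : 3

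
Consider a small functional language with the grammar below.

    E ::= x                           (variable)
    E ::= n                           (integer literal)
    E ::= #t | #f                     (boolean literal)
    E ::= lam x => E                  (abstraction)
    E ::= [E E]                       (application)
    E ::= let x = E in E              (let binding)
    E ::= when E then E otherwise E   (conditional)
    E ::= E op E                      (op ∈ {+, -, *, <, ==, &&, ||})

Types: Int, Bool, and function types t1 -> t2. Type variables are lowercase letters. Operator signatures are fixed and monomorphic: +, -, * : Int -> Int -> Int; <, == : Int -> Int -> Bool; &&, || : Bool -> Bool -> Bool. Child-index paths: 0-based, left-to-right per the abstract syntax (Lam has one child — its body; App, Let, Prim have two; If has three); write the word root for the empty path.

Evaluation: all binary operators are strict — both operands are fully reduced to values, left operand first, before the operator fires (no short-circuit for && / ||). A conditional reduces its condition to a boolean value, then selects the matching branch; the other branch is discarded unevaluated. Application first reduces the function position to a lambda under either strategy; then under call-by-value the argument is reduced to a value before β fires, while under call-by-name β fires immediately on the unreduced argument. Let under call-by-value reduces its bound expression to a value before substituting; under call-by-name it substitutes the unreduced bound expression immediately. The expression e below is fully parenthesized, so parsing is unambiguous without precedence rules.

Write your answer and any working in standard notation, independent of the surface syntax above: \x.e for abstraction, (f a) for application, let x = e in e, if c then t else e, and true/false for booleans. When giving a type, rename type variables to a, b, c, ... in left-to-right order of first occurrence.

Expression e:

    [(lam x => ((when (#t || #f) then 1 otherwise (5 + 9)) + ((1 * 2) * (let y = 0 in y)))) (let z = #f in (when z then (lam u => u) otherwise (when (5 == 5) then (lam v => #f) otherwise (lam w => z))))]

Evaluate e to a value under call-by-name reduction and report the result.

Answer: 1

Working:
step 0: ((\x.((if (true || false) then 1 else (5 + 9)) + ((1 * 2) * (let y = 0 in y)))) (let z = false in (if z then (\u.u) else (if (5 == 5) then (\v.false) else (\w.z)))))
step 1: [beta@root] ((if (true || false) then 1 else (5 + 9)) + ((1 * 2) * (let y = 0 in y)))
step 2: [delta@0.0] ((if true then 1 else (5 + 9)) + ((1 * 2) * (let y = 0 in y)))
step 3: [if@0] (1 + ((1 * 2) * (let y = 0 in y)))
step 4: [delta@1.0] (1 + (2 * (let y = 0 in y)))
step 5: [let@1.1] (1 + (2 * 0))
step 6: [delta@1] (1 + 0)
step 7: [delta@root] 1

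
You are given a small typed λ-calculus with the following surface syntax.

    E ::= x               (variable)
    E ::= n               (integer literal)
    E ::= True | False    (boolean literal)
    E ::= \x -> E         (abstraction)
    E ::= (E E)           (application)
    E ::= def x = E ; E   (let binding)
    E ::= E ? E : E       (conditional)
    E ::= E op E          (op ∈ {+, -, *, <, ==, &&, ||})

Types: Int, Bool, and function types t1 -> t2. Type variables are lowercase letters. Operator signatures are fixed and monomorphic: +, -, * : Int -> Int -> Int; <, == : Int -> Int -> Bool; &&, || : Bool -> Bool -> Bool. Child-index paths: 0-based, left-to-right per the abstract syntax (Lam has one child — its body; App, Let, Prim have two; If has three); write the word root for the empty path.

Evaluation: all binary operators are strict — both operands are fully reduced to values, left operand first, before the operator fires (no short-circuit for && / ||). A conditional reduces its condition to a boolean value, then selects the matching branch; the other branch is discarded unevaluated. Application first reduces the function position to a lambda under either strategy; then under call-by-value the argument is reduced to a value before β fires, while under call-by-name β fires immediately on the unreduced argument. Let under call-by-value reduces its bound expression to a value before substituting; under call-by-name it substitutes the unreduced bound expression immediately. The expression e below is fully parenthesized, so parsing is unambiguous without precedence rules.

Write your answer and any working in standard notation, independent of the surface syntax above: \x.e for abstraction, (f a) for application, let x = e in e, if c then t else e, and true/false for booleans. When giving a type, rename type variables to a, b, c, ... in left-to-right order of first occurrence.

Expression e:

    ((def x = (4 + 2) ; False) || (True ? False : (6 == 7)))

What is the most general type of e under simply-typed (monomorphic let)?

Answer: Bool

Trace:
  unify Int ~ Int
  unify Int ~ Int
let x : Int
  unify Bool ~ Bool
  unify Bool ~ Bool
  unify Int ~ Int
  unify Int ~ Int
  unify Bool ~ Bool
  unify Bool ~ Bool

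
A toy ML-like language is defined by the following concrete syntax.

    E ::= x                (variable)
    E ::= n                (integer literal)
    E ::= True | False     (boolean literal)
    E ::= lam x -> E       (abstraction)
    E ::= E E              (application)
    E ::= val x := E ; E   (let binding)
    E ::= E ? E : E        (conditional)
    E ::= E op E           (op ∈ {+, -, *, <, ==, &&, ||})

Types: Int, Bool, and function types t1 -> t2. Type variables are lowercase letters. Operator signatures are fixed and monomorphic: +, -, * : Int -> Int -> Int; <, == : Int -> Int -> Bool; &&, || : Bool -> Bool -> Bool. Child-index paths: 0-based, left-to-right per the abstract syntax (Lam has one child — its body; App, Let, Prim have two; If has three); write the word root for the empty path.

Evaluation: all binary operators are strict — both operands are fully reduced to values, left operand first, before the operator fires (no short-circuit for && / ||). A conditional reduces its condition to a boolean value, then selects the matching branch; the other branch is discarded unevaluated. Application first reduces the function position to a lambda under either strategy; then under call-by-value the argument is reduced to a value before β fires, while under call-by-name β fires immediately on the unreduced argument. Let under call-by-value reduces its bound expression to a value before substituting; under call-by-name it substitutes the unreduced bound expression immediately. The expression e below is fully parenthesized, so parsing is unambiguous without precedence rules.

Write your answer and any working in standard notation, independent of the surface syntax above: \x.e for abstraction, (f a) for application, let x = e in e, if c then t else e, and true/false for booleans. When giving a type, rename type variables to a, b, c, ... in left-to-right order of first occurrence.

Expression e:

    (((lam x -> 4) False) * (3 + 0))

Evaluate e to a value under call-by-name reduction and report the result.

Derivation:
step 0: (((\x.4) false) * (3 + 0))
step 1: [beta@0] (4 * (3 + 0))
step 2: [delta@1] (4 * 3)
step 3: [delta@root] 12

Answer: 12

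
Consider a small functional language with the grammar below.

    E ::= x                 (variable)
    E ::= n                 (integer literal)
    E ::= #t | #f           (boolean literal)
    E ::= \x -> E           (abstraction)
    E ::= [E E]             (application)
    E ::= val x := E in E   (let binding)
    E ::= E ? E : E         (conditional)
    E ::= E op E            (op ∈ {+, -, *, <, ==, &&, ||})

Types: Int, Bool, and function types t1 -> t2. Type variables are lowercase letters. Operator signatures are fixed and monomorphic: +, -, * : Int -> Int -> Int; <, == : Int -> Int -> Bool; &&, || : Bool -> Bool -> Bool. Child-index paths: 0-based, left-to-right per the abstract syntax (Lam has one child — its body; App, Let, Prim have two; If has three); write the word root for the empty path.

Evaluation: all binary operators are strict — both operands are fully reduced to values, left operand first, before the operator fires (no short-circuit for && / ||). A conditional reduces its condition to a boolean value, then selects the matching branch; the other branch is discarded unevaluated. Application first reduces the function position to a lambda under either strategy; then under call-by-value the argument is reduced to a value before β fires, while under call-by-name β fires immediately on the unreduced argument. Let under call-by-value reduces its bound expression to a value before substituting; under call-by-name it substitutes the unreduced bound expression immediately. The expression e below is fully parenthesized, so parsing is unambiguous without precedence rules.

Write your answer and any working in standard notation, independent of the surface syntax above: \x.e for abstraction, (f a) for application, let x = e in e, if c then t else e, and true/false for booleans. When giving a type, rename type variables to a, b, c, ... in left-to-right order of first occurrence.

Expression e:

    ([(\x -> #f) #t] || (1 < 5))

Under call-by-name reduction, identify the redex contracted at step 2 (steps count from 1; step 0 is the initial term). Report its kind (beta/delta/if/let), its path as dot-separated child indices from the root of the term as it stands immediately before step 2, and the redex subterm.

Answer: delta at 1 : (1 < 5)

Trace:
step 0: (((\x.false) true) || (1 < 5))
step 1: [beta@0] (false || (1 < 5))
step 2: [delta@1] (false || true)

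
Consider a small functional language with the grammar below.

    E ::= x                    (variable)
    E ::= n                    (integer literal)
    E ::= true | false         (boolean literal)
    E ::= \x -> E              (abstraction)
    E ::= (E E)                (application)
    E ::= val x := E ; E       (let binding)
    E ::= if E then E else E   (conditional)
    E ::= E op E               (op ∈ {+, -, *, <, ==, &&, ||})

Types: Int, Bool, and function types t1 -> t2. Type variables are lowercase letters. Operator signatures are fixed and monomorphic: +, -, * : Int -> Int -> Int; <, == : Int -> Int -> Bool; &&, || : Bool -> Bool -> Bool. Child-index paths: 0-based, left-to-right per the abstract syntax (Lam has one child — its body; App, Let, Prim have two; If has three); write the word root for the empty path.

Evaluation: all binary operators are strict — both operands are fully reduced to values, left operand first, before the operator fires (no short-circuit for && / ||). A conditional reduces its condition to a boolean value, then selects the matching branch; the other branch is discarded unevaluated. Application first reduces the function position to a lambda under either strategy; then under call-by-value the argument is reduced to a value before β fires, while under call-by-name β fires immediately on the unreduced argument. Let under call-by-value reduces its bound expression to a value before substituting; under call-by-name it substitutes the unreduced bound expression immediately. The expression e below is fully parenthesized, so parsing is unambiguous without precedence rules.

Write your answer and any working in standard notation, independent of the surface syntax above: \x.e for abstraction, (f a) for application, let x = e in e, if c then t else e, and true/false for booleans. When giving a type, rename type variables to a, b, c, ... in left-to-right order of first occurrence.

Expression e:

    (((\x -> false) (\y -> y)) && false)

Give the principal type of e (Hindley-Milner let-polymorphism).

Working:
\x._ : a -> Bool
y : b
\y._ : b -> b
  unify a -> Bool ~ (b -> b) -> c
  unify a ~ b -> b
  unify Bool ~ c
_ _ : Bool
  unify Bool ~ Bool
  unify Bool ~ Bool

Answer: Bool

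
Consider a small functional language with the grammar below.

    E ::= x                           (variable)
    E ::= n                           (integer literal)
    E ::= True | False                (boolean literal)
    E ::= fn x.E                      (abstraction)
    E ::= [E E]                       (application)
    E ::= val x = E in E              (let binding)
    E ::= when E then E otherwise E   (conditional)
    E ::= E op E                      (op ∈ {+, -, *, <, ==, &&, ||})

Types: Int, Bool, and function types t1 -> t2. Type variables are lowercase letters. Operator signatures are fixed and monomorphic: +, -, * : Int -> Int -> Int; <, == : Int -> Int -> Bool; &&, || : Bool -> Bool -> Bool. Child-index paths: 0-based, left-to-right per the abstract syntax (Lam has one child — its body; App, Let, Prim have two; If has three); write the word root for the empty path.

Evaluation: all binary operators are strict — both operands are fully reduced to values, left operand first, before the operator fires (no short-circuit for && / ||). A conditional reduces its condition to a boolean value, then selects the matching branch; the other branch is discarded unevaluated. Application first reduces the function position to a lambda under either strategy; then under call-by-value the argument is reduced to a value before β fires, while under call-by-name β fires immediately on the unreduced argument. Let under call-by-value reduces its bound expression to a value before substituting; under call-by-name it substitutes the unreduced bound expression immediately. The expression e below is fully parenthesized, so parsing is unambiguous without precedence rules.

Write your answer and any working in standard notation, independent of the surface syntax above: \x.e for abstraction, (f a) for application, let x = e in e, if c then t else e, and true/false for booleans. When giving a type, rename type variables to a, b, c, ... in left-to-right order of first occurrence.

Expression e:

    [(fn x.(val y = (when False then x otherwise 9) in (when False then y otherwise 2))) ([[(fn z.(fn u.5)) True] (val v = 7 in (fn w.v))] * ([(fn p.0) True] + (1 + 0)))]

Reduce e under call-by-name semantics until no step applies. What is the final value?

Working:
step 0: ((\x.(let y = (if false then x else 9) in (if false then y else 2))) ((((\z.(\u.5)) true) (let v = 7 in (\w.v))) * (((\p.0) true) + (1 + 0))))
step 1: [beta@root] (let y = (if false then ((((\z.(\u.5)) true) (let v = 7 in (\w.v))) * (((\p.0) true) + (1 + 0))) else 9) in (if false then y else 2))
step 2: [let@root] (if false then (if false then ((((\z.(\u.5)) true) (let v = 7 in (\w.v))) * (((\p.0) true) + (1 + 0))) else 9) else 2)
step 3: [if@root] 2

Answer: 2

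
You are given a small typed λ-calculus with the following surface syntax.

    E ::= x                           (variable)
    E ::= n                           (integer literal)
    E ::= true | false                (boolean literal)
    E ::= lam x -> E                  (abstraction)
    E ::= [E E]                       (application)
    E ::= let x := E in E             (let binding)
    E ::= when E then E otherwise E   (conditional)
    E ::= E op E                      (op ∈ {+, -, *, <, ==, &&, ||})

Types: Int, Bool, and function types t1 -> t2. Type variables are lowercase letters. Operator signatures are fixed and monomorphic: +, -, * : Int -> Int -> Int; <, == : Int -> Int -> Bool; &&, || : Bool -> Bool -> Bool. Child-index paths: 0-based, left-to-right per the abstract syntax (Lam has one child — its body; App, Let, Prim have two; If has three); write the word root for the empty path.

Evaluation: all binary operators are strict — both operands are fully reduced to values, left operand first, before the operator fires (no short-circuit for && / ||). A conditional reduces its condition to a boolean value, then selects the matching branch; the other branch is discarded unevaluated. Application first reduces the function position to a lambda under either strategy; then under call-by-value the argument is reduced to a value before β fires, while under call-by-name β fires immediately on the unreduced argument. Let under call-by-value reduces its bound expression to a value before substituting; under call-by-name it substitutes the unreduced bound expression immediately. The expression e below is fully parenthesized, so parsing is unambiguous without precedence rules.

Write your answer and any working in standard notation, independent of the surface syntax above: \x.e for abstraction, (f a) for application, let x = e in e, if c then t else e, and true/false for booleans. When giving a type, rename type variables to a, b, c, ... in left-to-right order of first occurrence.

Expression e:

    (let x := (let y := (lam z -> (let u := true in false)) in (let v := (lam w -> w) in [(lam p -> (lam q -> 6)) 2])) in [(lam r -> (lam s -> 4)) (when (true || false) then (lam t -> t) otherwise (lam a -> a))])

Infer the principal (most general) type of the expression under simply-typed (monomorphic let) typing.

Answer: a -> Int

Working:
let u : Bool
\z._ : a -> Bool
let y : a -> Bool
w : b
\w._ : b -> b
let v : b -> b
\q._ : d -> Int
\p._ : c -> d -> Int
  unify c -> d -> Int ~ Int -> e
  unify c ~ Int
  unify d -> Int ~ e
_ _ : d -> Int
let x : d -> Int
\s._ : g -> Int
\r._ : f -> g -> Int
  unify Bool ~ Bool
  unify Bool ~ Bool
  unify Bool ~ Bool
t : h
\t._ : h -> h
a : i
\a._ : i -> i
  unify h -> h ~ i -> i
  unify h ~ i
  unify i ~ i
  unify f -> g -> Int ~ (i -> i) -> j
  unify f ~ i -> i
  unify g -> Int ~ j
_ _ : g -> Int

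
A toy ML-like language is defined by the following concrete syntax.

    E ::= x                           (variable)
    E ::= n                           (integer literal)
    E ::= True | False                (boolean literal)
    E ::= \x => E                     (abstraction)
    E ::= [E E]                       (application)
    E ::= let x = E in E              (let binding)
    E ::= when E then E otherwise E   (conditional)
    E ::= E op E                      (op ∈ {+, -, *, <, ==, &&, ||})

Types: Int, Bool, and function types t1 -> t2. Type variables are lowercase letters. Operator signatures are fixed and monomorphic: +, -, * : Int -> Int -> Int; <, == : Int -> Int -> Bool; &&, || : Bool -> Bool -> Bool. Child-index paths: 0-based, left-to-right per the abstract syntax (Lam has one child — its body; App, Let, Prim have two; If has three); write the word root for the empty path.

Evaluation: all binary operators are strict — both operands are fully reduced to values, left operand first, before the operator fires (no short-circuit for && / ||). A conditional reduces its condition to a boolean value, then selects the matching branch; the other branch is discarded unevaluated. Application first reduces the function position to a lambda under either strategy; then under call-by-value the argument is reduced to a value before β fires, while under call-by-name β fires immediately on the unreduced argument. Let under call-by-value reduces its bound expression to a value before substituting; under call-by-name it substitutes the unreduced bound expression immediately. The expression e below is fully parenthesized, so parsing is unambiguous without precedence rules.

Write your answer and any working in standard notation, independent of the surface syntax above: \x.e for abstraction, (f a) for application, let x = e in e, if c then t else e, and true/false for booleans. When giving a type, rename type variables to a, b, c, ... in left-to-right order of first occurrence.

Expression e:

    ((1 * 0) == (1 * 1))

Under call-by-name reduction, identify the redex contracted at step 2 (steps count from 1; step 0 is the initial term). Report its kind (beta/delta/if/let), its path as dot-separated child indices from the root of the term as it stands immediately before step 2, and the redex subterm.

Derivation:
step 0: ((1 * 0) == (1 * 1))
step 1: [delta@0] (0 == (1 * 1))
step 2: [delta@1] (0 == 1)

Answer: delta at 1 : (1 * 1)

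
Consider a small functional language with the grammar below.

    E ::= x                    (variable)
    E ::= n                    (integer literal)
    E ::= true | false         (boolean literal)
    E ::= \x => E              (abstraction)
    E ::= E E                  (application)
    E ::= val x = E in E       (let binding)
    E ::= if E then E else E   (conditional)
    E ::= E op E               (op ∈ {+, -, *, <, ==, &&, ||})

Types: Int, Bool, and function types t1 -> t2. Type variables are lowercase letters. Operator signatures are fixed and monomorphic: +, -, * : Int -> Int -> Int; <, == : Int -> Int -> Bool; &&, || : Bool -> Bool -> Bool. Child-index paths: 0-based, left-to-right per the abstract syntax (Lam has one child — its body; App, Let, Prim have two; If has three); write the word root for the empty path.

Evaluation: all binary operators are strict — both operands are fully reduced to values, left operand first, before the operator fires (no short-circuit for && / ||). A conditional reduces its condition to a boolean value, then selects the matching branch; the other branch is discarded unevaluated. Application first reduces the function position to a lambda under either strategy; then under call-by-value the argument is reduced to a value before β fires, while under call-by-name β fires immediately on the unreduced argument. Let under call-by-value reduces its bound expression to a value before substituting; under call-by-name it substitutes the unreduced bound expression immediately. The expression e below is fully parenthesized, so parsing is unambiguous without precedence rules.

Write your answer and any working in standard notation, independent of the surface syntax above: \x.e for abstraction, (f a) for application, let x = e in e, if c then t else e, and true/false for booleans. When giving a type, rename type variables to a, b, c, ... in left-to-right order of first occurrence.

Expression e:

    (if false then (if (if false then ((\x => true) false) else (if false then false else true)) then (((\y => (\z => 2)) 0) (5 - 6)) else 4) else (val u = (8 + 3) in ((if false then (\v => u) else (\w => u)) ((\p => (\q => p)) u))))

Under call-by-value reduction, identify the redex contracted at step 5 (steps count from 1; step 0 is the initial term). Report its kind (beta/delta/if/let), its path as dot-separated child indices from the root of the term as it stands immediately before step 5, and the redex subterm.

Working:
step 0: (if false then (if (if false then ((\x.true) false) else (if false then false else true)) then (((\y.(\z.2)) 0) (5 - 6)) else 4) else (let u = (8 + 3) in ((if false then (\v.u) else (\w.u)) ((\p.(\q.p)) u))))
step 1: [if@root] (let u = (8 + 3) in ((if false then (\v.u) else (\w.u)) ((\p.(\q.p)) u)))
step 2: [delta@0] (let u = 11 in ((if false then (\v.u) else (\w.u)) ((\p.(\q.p)) u)))
step 3: [let@root] ((if false then (\v.11) else (\w.11)) ((\p.(\q.p)) 11))
step 4: [if@0] ((\w.11) ((\p.(\q.p)) 11))
step 5: [beta@1] ((\w.11) (\q.11))

Answer: beta at 1 : ((\p.(\q.p)) 11)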